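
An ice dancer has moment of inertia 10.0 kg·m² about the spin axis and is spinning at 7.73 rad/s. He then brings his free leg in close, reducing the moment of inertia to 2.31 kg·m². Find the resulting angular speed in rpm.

With no external torque about the axis, L is conserved: I₁ω₁ = I₂ω₂.
ω₂ = I₁ω₁ / I₂ = (10.00)(7.73 rad/s) / (2.310) = 33.46 rad/s = 319.6 rpm.

ω₂ ≈ 320 rpm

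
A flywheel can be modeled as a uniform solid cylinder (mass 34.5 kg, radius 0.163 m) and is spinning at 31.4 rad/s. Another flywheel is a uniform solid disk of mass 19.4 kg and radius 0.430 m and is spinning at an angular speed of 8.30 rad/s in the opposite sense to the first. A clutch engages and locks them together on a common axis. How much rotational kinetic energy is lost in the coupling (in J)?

The coupling torques are internal; angular momentum about the shared axis is conserved.
Moments of inertia: I_A = ½(34.5)(0.163)² = 0.4583 kg·m²; I_B = ½(19.4)(0.430)² = 1.794 kg·m².
Taking A's sense as positive: L = (0.4583)(31.4) − (1.794)(8.30) = -0.4952 kg·m²·rad/s.
Combined I = 0.4583 + 1.794 = 2.252 kg·m².
ω_f = L / I = -0.4952 / 2.252 = -0.2199 rad/s.
KE_i = ½ΣIω² = 287.7 J; KE_f = ½(2.252)(0.2199)² = 0.05445 J.

ΔKE lost ≈ 288 J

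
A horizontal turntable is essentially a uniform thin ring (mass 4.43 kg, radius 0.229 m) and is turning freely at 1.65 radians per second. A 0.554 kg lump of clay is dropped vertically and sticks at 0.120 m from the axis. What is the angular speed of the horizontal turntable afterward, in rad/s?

The added mass arrives with no angular momentum about the axis, and any external torque about the axis is negligible, so the system's angular momentum is conserved.
I_p = (4.43)(0.229)² = 0.2323 kg·m².
Added inertia Σmr² = (0.554)(0.120)² = 0.007978 kg·m²; I_f = 0.2323 + 0.007978 = 0.2403 kg·m².
ω_f = I_p ω_i / I_f = (0.2323)(1.65) / 0.2403 = 1.595 rad/s.

ω_f ≈ 1.60 rad/s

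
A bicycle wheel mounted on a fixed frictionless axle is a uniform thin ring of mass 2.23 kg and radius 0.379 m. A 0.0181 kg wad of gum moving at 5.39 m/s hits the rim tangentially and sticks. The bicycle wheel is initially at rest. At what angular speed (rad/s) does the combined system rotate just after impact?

|ω_f| ≈ 0.115 rad/s

About the axle the impulsive forces during the collision are internal, so angular momentum about that axis is conserved.
I_p = (2.23)(0.379)² = 0.3203 kg·m². Taking the sense of the wad of gum's angular momentum as positive, L_{wad} = m v R = (0.0181)(5.39)(0.379) = 0.03697 kg·m²/s.
L_i = 0 + 0.03697 = 0.03697 kg·m²/s.
After sticking, I_f = I_p + m R² = 0.3203 + (0.0181)(0.379)² = 0.3229 kg·m².
ω_f = L_i / I_f = 0.03697 / 0.3229 = 0.1145 rad/s.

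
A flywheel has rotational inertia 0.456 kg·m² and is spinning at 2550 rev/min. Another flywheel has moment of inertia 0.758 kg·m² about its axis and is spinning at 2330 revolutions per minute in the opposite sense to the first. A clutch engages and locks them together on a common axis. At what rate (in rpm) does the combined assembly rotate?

No external torque acts about the common axis, so total angular momentum is conserved.
Taking A's sense as positive: L = (0.4560)(2550) − (0.7580)(2330) = -603.3 kg·m²·rpm.
Combined I = 0.4560 + 0.7580 = 1.214 kg·m².
ω_f = L / I = -603.3 / 1.214 = -497.0 rpm.

|ω_f| ≈ 497 rpm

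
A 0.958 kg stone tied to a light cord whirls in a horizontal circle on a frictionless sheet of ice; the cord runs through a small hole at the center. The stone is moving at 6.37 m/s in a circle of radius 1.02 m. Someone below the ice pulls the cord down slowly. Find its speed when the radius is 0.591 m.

v₂ ≈ 11.0 m/s

Central (radial) force ⇒ zero torque about the center ⇒ m v r is constant.
v₂ = v₁ r₁ / r₂ = (6.37)(1.02) / (0.591) = 10.99 m/s.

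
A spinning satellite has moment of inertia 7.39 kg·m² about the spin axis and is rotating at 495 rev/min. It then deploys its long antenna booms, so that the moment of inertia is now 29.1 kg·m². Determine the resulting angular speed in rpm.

ω₂ ≈ 126 rpm

Angular momentum about the spin axis is conserved since the torque about it is zero.
ω₂ = I₁ω₁ / I₂ = (7.390)(495 rpm) / (29.10) = 125.7 rpm.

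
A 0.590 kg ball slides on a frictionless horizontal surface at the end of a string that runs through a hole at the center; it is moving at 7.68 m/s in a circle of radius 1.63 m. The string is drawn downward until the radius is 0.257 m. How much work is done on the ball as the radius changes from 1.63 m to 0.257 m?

The only horizontal force on the mass is along the cord (radial), so it exerts no torque about the hole and angular momentum m v r is conserved.
v₂ = v₁ r₁ / r₂ = (7.68)(1.63) / (0.257) = 48.71 m/s.
W = ΔKE = ½m(v₂² − v₁²) = 682.5 J.

W ≈ 683 J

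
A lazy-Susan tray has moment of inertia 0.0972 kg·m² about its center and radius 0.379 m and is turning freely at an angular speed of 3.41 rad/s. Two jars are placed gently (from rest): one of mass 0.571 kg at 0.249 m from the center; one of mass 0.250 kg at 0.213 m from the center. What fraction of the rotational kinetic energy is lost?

The added mass arrives with no angular momentum about the center, and any external torque about the center is negligible, so the system's angular momentum is conserved.
Added inertia Σmr² = (0.571)(0.249)² + (0.250)(0.213)² = 0.04674 kg·m²; I_f = 0.09720 + 0.04674 = 0.1439 kg·m².
ω_f = I_p ω_i / I_f = (0.09720)(3.41) / 0.1439 = 2.303 rad/s.
KE_i = ½(0.09720)(3.410 rad/s)² = 0.5651 J; KE_f = ½(0.1439)(2.303)² = 0.3816 J.
Fraction lost = 0.3247.

fraction ≈ 0.325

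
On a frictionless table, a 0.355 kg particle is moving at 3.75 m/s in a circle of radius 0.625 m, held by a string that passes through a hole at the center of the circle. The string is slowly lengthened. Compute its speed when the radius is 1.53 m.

The only horizontal force on the mass is along the cord (radial), so it exerts no torque about the hole and angular momentum m v r is conserved.
v₂ = v₁ r₁ / r₂ = (3.75)(0.625) / (1.53) = 1.532 m/s.

v₂ ≈ 1.53 m/s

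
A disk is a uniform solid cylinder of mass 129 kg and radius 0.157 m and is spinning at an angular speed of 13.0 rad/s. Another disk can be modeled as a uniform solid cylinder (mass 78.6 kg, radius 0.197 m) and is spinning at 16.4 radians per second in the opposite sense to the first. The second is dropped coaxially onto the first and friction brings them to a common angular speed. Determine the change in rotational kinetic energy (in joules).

The coupling torques are internal; angular momentum about the shared axis is conserved.
Moments of inertia: I_A = ½(129)(0.157)² = 1.590 kg·m²; I_B = ½(78.6)(0.197)² = 1.525 kg·m².
Taking A's sense as positive: L = (1.590)(13.0) − (1.525)(16.4) = -4.345 kg·m²·rad/s.
Combined I = 1.590 + 1.525 = 3.115 kg·m².
ω_f = L / I = -4.345 / 3.115 = -1.395 rad/s.
KE_i = ½ΣIω² = 339.5 J; KE_f = ½(3.115)(1.395)² = 3.030 J.

ΔKE ≈ -336 J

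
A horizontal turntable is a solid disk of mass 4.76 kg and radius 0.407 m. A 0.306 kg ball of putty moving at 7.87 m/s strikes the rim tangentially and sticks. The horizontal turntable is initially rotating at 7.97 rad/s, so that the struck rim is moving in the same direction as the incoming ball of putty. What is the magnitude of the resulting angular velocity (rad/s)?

|ω_f| ≈ 9.26 rad/s

About the axle the impulsive forces during the collision are internal, so angular momentum about that axis is conserved.
I_p = ½(4.76)(0.407)² = 0.3942 kg·m². Taking the sense of the ball of putty's angular momentum as positive, L_{ball} = m v R = (0.306)(7.87)(0.407) = 0.9801 kg·m²/s.
L_i = +I_p ω_p + m v R = +(0.3942)(7.97) + 0.9801 = 4.122 kg·m²/s.
After sticking, I_f = I_p + m R² = 0.3942 + (0.306)(0.407)² = 0.4449 kg·m².
ω_f = L_i / I_f = 4.122 / 0.4449 = 9.265 rad/s.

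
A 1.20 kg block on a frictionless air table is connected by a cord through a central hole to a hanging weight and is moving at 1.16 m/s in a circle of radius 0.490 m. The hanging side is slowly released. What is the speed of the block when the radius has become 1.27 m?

v₂ ≈ 0.448 m/s

The only horizontal force on the mass is along the cord (radial), so it exerts no torque about the hole and angular momentum m v r is conserved.
v₂ = v₁ r₁ / r₂ = (1.16)(0.490) / (1.27) = 0.4476 m/s.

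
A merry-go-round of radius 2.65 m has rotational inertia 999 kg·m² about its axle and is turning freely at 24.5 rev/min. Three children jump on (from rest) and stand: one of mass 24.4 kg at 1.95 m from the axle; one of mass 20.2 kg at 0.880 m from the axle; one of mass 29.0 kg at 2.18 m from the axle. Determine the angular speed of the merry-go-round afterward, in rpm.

ω_f ≈ 19.7 rpm

The added mass arrives with no angular momentum about the axle, and any external torque about the axle is negligible, so the system's angular momentum is conserved.
Added inertia Σmr² = (24.4)(1.95)² + (20.2)(0.880)² + (29.0)(2.18)² = 246.2 kg·m²; I_f = 999.0 + 246.2 = 1245 kg·m².
ω_f = I_p ω_i / I_f = (999.0)(24.5) / 1245 = 19.66 rpm.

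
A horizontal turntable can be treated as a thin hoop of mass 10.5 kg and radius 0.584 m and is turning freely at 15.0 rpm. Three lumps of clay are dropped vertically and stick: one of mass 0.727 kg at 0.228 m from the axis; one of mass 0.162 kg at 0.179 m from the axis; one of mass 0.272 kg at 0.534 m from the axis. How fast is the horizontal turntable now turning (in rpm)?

The added mass arrives with no angular momentum about the axis, and any external torque about the axis is negligible, so the system's angular momentum is conserved.
I_p = (10.5)(0.584)² = 3.581 kg·m².
Added inertia Σmr² = (0.727)(0.228)² + (0.162)(0.179)² + (0.272)(0.534)² = 0.1205 kg·m²; I_f = 3.581 + 0.1205 = 3.702 kg·m².
ω_f = I_p ω_i / I_f = (3.581)(15.0) / 3.702 = 14.51 rpm.

ω_f ≈ 14.5 rpm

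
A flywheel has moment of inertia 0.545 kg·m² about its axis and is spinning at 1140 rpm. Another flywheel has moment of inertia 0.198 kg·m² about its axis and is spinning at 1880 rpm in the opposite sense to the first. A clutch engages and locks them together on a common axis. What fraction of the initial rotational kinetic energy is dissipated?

The coupling torques are internal; angular momentum about the shared axis is conserved.
Taking A's sense as positive: L = (0.5450)(1140) − (0.1980)(1880) = 249.1 kg·m²·rpm.
Combined I = 0.5450 + 0.1980 = 0.7430 kg·m².
ω_f = L / I = 249.1 / 0.7430 = 335.2 rpm.
KE_i = ½ΣIω² = 7721 J; KE_f = ½(0.7430)(35.10)² = 457.8 J.
Fraction dissipated = (KE_i − KE_f)/KE_i = 0.9407.

fraction ≈ 0.941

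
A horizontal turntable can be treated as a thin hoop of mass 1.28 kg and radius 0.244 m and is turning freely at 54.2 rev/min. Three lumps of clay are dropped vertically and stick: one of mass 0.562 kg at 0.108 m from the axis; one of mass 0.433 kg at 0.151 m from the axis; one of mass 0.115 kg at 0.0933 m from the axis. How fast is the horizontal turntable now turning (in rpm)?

No external torque acts about the axis; L_before = L_after.
I_p = (1.28)(0.244)² = 0.07621 kg·m².
Added inertia Σmr² = (0.562)(0.108)² + (0.433)(0.151)² + (0.115)(0.0933)² = 0.01743 kg·m²; I_f = 0.07621 + 0.01743 = 0.09364 kg·m².
ω_f = I_p ω_i / I_f = (0.07621)(54.2) / 0.09364 = 44.11 rpm.

ω_f ≈ 44.1 rpm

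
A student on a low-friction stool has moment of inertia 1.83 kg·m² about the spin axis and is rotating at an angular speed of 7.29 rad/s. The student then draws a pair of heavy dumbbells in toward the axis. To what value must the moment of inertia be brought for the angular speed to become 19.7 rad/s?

I₂ ≈ 0.677 kg·m²

No external torque acts about the spin axis, so angular momentum is conserved.
I₂ = I₁ω₁ / ω₂ = (1.83)(7.29) / (19.7) = 0.6772 kg·m².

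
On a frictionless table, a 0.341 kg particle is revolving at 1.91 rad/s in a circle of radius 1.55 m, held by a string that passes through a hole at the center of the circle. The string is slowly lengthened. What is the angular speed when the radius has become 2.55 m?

No torque about the axis ⇒ m r₁² ω₁ = m r₂² ω₂.
ω₂ = ω₁ (r₁/r₂)² = (1.91)(1.55/2.55)² = 0.7057 rad/s.

ω₂ ≈ 0.706 rad/s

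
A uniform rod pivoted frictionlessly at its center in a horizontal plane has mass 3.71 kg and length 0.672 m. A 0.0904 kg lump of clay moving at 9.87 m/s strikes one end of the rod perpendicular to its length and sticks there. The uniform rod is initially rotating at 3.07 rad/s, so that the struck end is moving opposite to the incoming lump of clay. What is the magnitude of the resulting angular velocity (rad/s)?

|ω_f| ≈ 0.860 rad/s

The axle reaction passes through the pivot and exerts no torque about it; angular momentum about the pivot is conserved through the impact.
I_p = (1/12)(3.71)(0.672)² = 0.1396 kg·m². Taking the sense of the lump of clay's angular momentum as positive, L_{lump} = m v R = (0.0904)(9.87)(0.672/2) = 0.2998 kg·m²/s.
L_i = −I_p ω_p + m v R = −(0.1396)(3.07) + 0.2998 = -0.1288 kg·m²/s.
After sticking, I_f = I_p + m R² = 0.1396 + (0.0904)(0.672/2)² = 0.1498 kg·m².
ω_f = L_i / I_f = -0.1288 / 0.1498 = -0.8598 rad/s.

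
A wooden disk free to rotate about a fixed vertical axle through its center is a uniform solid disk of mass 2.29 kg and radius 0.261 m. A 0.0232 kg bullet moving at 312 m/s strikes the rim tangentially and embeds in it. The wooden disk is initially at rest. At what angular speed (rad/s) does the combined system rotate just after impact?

About the axle the impulsive forces during the collision are internal, so angular momentum about that axis is conserved.
I_p = ½(2.29)(0.261)² = 0.07800 kg·m². Taking the sense of the bullet's angular momentum as positive, L_{bullet} = m v R = (0.0232)(312)(0.261) = 1.889 kg·m²/s.
L_i = 0 + 1.889 = 1.889 kg·m²/s.
After sticking, I_f = I_p + m R² = 0.07800 + (0.0232)(0.261)² = 0.07958 kg·m².
ω_f = L_i / I_f = 1.889 / 0.07958 = 23.74 rad/s.

|ω_f| ≈ 23.7 rad/s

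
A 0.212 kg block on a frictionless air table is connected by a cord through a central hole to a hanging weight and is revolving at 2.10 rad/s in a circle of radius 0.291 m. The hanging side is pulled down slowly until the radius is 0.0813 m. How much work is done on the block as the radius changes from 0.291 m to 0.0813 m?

W ≈ 0.468 J

No torque about the axis ⇒ m r₁² ω₁ = m r₂² ω₂.
ω₂ = ω₁ (r₁/r₂)² = (2.10)(0.291/0.0813)² = 26.90 rad/s.
W = ΔKE = ½m(v₂² − v₁²) = 0.4676 J.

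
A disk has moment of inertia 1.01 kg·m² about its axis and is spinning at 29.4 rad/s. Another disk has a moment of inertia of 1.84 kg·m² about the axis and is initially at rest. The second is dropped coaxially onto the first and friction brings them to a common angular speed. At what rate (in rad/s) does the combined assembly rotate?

|ω_f| ≈ 10.4 rad/s

No external torque acts about the common axis, so total angular momentum is conserved.
Taking A's sense as positive: L = (1.010)(29.4) = 29.69 kg·m²·rad/s.
Combined I = 1.010 + 1.840 = 2.850 kg·m².
ω_f = L / I = 29.69 / 2.850 = 10.42 rad/s.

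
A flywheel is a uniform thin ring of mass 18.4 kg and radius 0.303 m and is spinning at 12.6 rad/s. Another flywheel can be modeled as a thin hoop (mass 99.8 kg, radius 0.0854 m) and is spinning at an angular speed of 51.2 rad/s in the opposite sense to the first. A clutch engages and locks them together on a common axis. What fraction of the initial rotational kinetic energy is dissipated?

No external torque acts about the common axis, so total angular momentum is conserved.
Moments of inertia: I_A = (18.4)(0.303)² = 1.689 kg·m²; I_B = (99.8)(0.0854)² = 0.7279 kg·m².
Taking A's sense as positive: L = (1.689)(12.6) − (0.7279)(51.2) = -15.98 kg·m²·rad/s.
Combined I = 1.689 + 0.7279 = 2.417 kg·m².
ω_f = L / I = -15.98 / 2.417 = -6.612 rad/s.
KE_i = ½ΣIω² = 1088 J; KE_f = ½(2.417)(6.612)² = 52.83 J.
Fraction dissipated = (KE_i − KE_f)/KE_i = 0.9514.

fraction ≈ 0.951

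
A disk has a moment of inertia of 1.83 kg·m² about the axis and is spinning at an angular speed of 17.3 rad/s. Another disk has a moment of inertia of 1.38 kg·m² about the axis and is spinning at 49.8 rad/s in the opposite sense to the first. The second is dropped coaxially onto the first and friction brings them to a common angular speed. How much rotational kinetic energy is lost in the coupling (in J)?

ΔKE lost ≈ 1770 J

The coupling torques are internal; angular momentum about the shared axis is conserved.
Taking A's sense as positive: L = (1.830)(17.3) − (1.380)(49.8) = -37.06 kg·m²·rad/s.
Combined I = 1.830 + 1.380 = 3.210 kg·m².
ω_f = L / I = -37.06 / 3.210 = -11.55 rad/s.
KE_i = ½ΣIω² = 1985 J; KE_f = ½(3.210)(11.55)² = 214.0 J.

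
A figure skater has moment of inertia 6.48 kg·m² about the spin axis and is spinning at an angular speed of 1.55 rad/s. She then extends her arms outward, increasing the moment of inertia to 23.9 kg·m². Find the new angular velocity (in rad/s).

ω₂ ≈ 0.420 rad/s

Angular momentum about the spin axis is conserved since the torque about it is zero.
ω₂ = I₁ω₁ / I₂ = (6.480)(1.55 rad/s) / (23.90) = 0.4203 rad/s.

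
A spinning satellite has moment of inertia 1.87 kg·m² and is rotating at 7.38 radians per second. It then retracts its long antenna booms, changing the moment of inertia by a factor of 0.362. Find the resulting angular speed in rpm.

ω₂ ≈ 195 rpm

Angular momentum about the spin axis is conserved since the torque about it is zero.
I₂ = 0.362 × 1.87 = 0.6769 kg·m².
ω₂ = I₁ω₁ / I₂ = (1.870)(7.38 rad/s) / (0.6769) = 20.39 rad/s = 194.7 rpm.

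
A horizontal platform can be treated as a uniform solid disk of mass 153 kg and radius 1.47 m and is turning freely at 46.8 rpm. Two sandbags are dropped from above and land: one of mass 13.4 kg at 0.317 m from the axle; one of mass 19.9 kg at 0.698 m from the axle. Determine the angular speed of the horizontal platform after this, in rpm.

ω_f ≈ 43.9 rpm

The added mass arrives with no angular momentum about the axle, and any external torque about the axle is negligible, so the system's angular momentum is conserved.
I_p = ½(153)(1.47)² = 165.3 kg·m².
Added inertia Σmr² = (13.4)(0.317)² + (19.9)(0.698)² = 11.04 kg·m²; I_f = 165.3 + 11.04 = 176.4 kg·m².
ω_f = I_p ω_i / I_f = (165.3)(46.8) / 176.4 = 43.87 rpm.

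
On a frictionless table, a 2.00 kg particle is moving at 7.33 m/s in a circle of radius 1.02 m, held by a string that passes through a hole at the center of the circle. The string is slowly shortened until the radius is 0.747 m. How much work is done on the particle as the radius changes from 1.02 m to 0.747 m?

W ≈ 46.4 J

Central (radial) force ⇒ zero torque about the center ⇒ m v r is constant.
v₂ = v₁ r₁ / r₂ = (7.33)(1.02) / (0.747) = 10.01 m/s.
W = ΔKE = ½m(v₂² − v₁²) = 46.45 J.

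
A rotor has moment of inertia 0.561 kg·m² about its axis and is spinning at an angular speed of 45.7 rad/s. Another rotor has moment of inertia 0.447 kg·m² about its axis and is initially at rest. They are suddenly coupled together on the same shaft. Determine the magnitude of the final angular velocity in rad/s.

No external torque acts about the common axis, so total angular momentum is conserved.
Taking A's sense as positive: L = (0.5610)(45.7) = 25.64 kg·m²·rad/s.
Combined I = 0.5610 + 0.4470 = 1.008 kg·m².
ω_f = L / I = 25.64 / 1.008 = 25.43 rad/s.

|ω_f| ≈ 25.4 rad/s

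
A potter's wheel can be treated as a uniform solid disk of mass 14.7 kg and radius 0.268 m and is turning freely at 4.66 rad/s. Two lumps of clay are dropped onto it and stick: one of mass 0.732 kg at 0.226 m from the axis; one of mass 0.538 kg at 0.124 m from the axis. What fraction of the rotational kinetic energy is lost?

The added mass arrives with no angular momentum about the axis, and any external torque about the axis is negligible, so the system's angular momentum is conserved.
I_p = ½(14.7)(0.268)² = 0.5279 kg·m².
Added inertia Σmr² = (0.732)(0.226)² + (0.538)(0.124)² = 0.04566 kg·m²; I_f = 0.5279 + 0.04566 = 0.5736 kg·m².
ω_f = I_p ω_i / I_f = (0.5279)(4.66) / 0.5736 = 4.289 rad/s.
KE_i = ½(0.5279)(4.660 rad/s)² = 5.732 J; KE_f = ½(0.5736)(4.289)² = 5.276 J.
Fraction lost = 0.07961.

fraction ≈ 0.0796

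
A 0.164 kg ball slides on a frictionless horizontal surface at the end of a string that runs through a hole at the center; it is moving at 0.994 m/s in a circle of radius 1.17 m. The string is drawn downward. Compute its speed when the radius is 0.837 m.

v₂ ≈ 1.39 m/s

The only horizontal force on the mass is along the cord (radial), so it exerts no torque about the hole and angular momentum m v r is conserved.
v₂ = v₁ r₁ / r₂ = (0.994)(1.17) / (0.837) = 1.389 m/s.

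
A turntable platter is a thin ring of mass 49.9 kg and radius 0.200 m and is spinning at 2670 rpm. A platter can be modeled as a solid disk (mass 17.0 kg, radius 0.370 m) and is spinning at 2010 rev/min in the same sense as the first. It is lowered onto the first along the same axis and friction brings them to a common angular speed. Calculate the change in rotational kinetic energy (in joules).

ΔKE ≈ -1760 J

No external torque acts about the common axis, so total angular momentum is conserved.
Moments of inertia: I_A = (49.9)(0.200)² = 1.996 kg·m²; I_B = ½(17.0)(0.370)² = 1.164 kg·m².
Taking A's sense as positive: L = (1.996)(2670) + (1.164)(2010) = 7668 kg·m²·rpm.
Combined I = 1.996 + 1.164 = 3.160 kg·m².
ω_f = L / I = 7668 / 3.160 = 2427 rpm.
KE_i = ½ΣIω² = 1.038e+05 J; KE_f = ½(3.160)(254.1)² = 1.020e+05 J.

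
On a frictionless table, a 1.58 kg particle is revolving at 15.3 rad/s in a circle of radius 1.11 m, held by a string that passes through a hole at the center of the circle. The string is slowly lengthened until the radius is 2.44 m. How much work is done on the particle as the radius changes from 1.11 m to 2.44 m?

W ≈ -181 J

No torque about the axis ⇒ m r₁² ω₁ = m r₂² ω₂.
ω₂ = ω₁ (r₁/r₂)² = (15.3)(1.11/2.44)² = 3.166 rad/s.
W = ΔKE = ½m(v₂² − v₁²) = -180.7 J.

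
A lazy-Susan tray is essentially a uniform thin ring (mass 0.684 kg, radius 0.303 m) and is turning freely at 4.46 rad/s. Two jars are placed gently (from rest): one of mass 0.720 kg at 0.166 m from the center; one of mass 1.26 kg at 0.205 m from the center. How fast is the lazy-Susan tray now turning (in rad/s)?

ω_f ≈ 2.07 rad/s

The added mass arrives with no angular momentum about the center, and any external torque about the center is negligible, so the system's angular momentum is conserved.
I_p = (0.684)(0.303)² = 0.06280 kg·m².
Added inertia Σmr² = (0.720)(0.166)² + (1.26)(0.205)² = 0.07279 kg·m²; I_f = 0.06280 + 0.07279 = 0.1356 kg·m².
ω_f = I_p ω_i / I_f = (0.06280)(4.46) / 0.1356 = 2.066 rad/s.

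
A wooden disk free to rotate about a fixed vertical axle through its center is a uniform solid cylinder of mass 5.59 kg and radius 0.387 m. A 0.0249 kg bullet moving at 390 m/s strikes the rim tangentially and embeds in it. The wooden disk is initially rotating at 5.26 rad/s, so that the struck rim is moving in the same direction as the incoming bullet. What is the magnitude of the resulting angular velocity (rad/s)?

About the axle the impulsive forces during the collision are internal, so angular momentum about that axis is conserved.
I_p = ½(5.59)(0.387)² = 0.4186 kg·m². Taking the sense of the bullet's angular momentum as positive, L_{bullet} = m v R = (0.0249)(390)(0.387) = 3.758 kg·m²/s.
L_i = +I_p ω_p + m v R = +(0.4186)(5.26) + 3.758 = 5.960 kg·m²/s.
After sticking, I_f = I_p + m R² = 0.4186 + (0.0249)(0.387)² = 0.4223 kg·m².
ω_f = L_i / I_f = 5.960 / 0.4223 = 14.11 rad/s.

|ω_f| ≈ 14.1 rad/s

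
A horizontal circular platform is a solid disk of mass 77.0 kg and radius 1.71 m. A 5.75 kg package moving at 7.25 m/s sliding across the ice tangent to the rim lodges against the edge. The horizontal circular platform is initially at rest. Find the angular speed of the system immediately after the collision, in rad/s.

The axle reaction passes through the central axle and exerts no torque about it; angular momentum about the central axle is conserved through the impact.
I_p = ½(77.0)(1.71)² = 112.6 kg·m². Taking the sense of the package's angular momentum as positive, L_{package} = m v R = (5.75)(7.25)(1.71) = 71.29 kg·m²/s.
L_i = 0 + 71.29 = 71.29 kg·m²/s.
After sticking, I_f = I_p + m R² = 112.6 + (5.75)(1.71)² = 129.4 kg·m².
ω_f = L_i / I_f = 71.29 / 129.4 = 0.5509 rad/s.

|ω_f| ≈ 0.551 rad/s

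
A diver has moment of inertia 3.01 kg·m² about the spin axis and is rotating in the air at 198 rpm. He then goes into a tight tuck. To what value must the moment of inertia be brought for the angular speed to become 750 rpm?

Angular momentum about the spin axis is conserved since the torque about it is zero.
I₂ = I₁ω₁ / ω₂ = (3.01)(198) / (750) = 0.7946 kg·m².

I₂ ≈ 0.795 kg·m²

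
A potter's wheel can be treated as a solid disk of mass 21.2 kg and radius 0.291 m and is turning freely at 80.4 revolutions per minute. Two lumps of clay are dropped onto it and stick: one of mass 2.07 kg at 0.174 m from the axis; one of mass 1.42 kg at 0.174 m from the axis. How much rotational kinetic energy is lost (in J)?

No external torque acts about the axis; L_before = L_after.
I_p = ½(21.2)(0.291)² = 0.8976 kg·m².
Added inertia Σmr² = (2.07)(0.174)² + (1.42)(0.174)² = 0.1057 kg·m²; I_f = 0.8976 + 0.1057 = 1.003 kg·m².
ω_f = I_p ω_i / I_f = (0.8976)(80.4) / 1.003 = 71.93 rpm.
KE_i = ½(0.8976)(8.419 rad/s)² = 31.81 J; KE_f = ½(1.003)(7.533)² = 28.46 J.

energy lost ≈ 3.35 J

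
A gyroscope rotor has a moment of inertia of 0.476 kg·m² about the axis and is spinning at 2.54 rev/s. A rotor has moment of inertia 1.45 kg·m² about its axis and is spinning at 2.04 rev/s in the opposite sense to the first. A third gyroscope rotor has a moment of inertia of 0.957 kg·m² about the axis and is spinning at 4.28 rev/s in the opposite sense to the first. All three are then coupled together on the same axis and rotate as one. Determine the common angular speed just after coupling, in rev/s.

|ω_f| ≈ 2.03 rev/s

The coupling torques are internal; angular momentum about the shared axis is conserved.
Taking A's sense as positive: L = (0.4760)(2.54) − (1.450)(2.04) − (0.9570)(4.28) = -5.845 kg·m²·rev/s.
Combined I = 0.4760 + 1.450 + 0.9570 = 2.883 kg·m².
ω_f = L / I = -5.845 / 2.883 = -2.027 rev/s.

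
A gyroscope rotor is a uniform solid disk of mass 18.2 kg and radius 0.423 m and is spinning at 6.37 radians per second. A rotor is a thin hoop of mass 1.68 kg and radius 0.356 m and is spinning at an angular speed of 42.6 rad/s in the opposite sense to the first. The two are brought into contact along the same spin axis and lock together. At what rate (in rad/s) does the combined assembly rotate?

|ω_f| ≈ 0.707 rad/s

No external torque acts about the common axis, so total angular momentum is conserved.
Moments of inertia: I_A = ½(18.2)(0.423)² = 1.628 kg·m²; I_B = (1.68)(0.356)² = 0.2129 kg·m².
Taking A's sense as positive: L = (1.628)(6.37) − (0.2129)(42.6) = 1.302 kg·m²·rad/s.
Combined I = 1.628 + 0.2129 = 1.841 kg·m².
ω_f = L / I = 1.302 / 1.841 = 0.7070 rad/s.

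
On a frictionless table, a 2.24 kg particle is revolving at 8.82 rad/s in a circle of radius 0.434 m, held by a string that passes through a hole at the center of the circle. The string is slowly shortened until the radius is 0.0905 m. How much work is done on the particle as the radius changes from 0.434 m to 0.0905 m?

The constraining force is radial, so m r² ω about the center is conserved.
ω₂ = ω₁ (r₁/r₂)² = (8.82)(0.434/0.0905)² = 202.8 rad/s.
W = ΔKE = ½m(v₂² − v₁²) = 361.0 J.

W ≈ 361 J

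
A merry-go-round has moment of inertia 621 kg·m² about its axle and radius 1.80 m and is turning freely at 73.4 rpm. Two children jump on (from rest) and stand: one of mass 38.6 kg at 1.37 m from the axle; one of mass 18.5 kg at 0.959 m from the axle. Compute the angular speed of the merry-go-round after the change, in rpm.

The added mass arrives with no angular momentum about the axle, and any external torque about the axle is negligible, so the system's angular momentum is conserved.
Added inertia Σmr² = (38.6)(1.37)² + (18.5)(0.959)² = 89.46 kg·m²; I_f = 621.0 + 89.46 = 710.5 kg·m².
ω_f = I_p ω_i / I_f = (621.0)(73.4) / 710.5 = 64.16 rpm.

ω_f ≈ 64.2 rpm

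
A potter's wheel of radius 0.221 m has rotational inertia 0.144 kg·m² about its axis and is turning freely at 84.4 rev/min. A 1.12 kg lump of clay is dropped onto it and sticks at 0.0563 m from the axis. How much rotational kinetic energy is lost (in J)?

energy lost ≈ 0.135 J

No external torque acts about the axis; L_before = L_after.
Added inertia Σmr² = (1.12)(0.0563)² = 0.003550 kg·m²; I_f = 0.1440 + 0.003550 = 0.1476 kg·m².
ω_f = I_p ω_i / I_f = (0.1440)(84.4) / 0.1476 = 82.37 rpm.
KE_i = ½(0.1440)(8.838 rad/s)² = 5.624 J; KE_f = ½(0.1476)(8.626)² = 5.489 J.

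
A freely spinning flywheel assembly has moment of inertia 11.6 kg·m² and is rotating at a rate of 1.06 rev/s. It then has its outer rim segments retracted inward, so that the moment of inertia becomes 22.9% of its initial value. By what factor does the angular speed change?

ω₂/ω₁ ≈ 4.37

With no external torque about the axis, L is conserved: I₁ω₁ = I₂ω₂.
I₂ = 0.229 × 11.6 = 2.656 kg·m².
ω₂/ω₁ = I₁/I₂ = 11.60 / 2.656 = 4.367.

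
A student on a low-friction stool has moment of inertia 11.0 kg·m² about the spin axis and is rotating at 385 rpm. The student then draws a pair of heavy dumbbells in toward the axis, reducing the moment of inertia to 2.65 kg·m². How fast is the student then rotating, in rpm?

ω₂ ≈ 1600 rpm

No external torque acts about the spin axis, so angular momentum is conserved.
ω₂ = I₁ω₁ / I₂ = (11.00)(385 rpm) / (2.650) = 1598 rpm.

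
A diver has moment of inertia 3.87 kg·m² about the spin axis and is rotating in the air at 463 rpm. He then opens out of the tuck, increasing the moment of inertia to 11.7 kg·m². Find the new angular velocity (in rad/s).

ω₂ ≈ 16.0 rad/s

Angular momentum about the spin axis is conserved since the torque about it is zero.
ω₂ = I₁ω₁ / I₂ = (3.870)(463 rpm) / (11.70) = 153.1 rpm = 16.04 rad/s.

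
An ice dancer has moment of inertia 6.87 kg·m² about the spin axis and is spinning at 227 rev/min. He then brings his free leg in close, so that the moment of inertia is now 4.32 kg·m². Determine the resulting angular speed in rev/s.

No external torque acts about the spin axis, so angular momentum is conserved.
ω₂ = I₁ω₁ / I₂ = (6.870)(227 rpm) / (4.320) = 361.0 rpm = 6.017 rev/s.

ω₂ ≈ 6.02 rev/s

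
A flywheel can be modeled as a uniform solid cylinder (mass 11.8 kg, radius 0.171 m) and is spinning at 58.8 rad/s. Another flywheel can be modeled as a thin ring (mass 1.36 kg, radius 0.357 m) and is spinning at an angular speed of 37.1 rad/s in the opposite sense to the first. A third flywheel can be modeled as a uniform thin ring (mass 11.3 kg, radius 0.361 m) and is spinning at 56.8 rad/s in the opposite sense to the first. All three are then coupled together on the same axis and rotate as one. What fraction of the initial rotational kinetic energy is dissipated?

The coupling torques are internal; angular momentum about the shared axis is conserved.
Moments of inertia: I_A = ½(11.8)(0.171)² = 0.1725 kg·m²; I_B = (1.36)(0.357)² = 0.1733 kg·m²; I_C = (11.3)(0.361)² = 1.473 kg·m².
Taking A's sense as positive: L = (0.1725)(58.8) − (0.1733)(37.1) − (1.473)(56.8) = -79.93 kg·m²·rad/s.
Combined I = 0.1725 + 0.1733 + 1.473 = 1.818 kg·m².
ω_f = L / I = -79.93 / 1.818 = -43.96 rad/s.
KE_i = ½ΣIω² = 2793 J; KE_f = ½(1.818)(43.96)² = 1757 J.
Fraction dissipated = (KE_i − KE_f)/KE_i = 0.3710.

fraction ≈ 0.371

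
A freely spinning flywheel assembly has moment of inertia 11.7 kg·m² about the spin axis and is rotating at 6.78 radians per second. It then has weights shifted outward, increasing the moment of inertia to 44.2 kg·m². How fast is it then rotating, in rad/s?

ω₂ ≈ 1.79 rad/s

No external torque acts about the spin axis, so angular momentum is conserved.
ω₂ = I₁ω₁ / I₂ = (11.70)(6.78 rad/s) / (44.20) = 1.795 rad/s.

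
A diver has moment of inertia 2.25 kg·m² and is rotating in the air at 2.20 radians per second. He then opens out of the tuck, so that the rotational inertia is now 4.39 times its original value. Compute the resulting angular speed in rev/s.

ω₂ ≈ 0.0798 rev/s

No external torque acts about the spin axis, so angular momentum is conserved.
I₂ = 4.39 × 2.25 = 9.877 kg·m².
ω₂ = I₁ω₁ / I₂ = (2.250)(2.20 rad/s) / (9.877) = 0.5011 rad/s = 0.07976 rev/s.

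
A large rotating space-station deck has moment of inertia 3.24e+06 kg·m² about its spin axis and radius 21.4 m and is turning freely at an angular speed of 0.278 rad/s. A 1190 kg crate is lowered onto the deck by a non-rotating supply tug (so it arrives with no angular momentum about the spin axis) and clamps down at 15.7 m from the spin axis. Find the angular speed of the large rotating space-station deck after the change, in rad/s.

The added mass arrives with no angular momentum about the spin axis, and any external torque about the spin axis is negligible, so the system's angular momentum is conserved.
Added inertia Σmr² = (1190)(15.7)² = 2.933e+05 kg·m²; I_f = 3.240e+06 + 2.933e+05 = 3.533e+06 kg·m².
ω_f = I_p ω_i / I_f = (3.240e+06)(0.278) / 3.533e+06 = 0.2549 rad/s.

ω_f ≈ 0.255 rad/s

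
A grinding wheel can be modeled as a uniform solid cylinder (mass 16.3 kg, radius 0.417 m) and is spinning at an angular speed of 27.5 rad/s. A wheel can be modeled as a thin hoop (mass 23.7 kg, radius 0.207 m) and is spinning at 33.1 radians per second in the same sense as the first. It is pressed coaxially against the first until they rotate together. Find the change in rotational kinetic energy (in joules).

ΔKE ≈ -9.28 J

The coupling torques are internal; angular momentum about the shared axis is conserved.
Moments of inertia: I_A = ½(16.3)(0.417)² = 1.417 kg·m²; I_B = (23.7)(0.207)² = 1.016 kg·m².
Taking A's sense as positive: L = (1.417)(27.5) + (1.016)(33.1) = 72.59 kg·m²·rad/s.
Combined I = 1.417 + 1.016 = 2.433 kg·m².
ω_f = L / I = 72.59 / 2.433 = 29.84 rad/s.
KE_i = ½ΣIω² = 1092 J; KE_f = ½(2.433)(29.84)² = 1083 J.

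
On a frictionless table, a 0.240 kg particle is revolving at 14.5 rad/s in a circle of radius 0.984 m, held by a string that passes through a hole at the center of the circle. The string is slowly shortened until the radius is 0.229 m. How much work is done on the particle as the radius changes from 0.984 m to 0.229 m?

The constraining force is radial, so m r² ω about the center is conserved.
ω₂ = ω₁ (r₁/r₂)² = (14.5)(0.984/0.229)² = 267.7 rad/s.
W = ΔKE = ½m(v₂² − v₁²) = 426.6 J.

W ≈ 427 J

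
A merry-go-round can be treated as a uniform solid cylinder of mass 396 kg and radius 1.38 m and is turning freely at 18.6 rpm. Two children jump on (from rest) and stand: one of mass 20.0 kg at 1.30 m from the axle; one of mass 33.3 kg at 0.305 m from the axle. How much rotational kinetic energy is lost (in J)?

energy lost ≈ 63.8 J

No external torque acts about the axle; L_before = L_after.
I_p = ½(396)(1.38)² = 377.1 kg·m².
Added inertia Σmr² = (20.0)(1.30)² + (33.3)(0.305)² = 36.90 kg·m²; I_f = 377.1 + 36.90 = 414.0 kg·m².
ω_f = I_p ω_i / I_f = (377.1)(18.6) / 414.0 = 16.94 rpm.
KE_i = ½(377.1)(1.948 rad/s)² = 715.3 J; KE_f = ½(414.0)(1.774)² = 651.5 J.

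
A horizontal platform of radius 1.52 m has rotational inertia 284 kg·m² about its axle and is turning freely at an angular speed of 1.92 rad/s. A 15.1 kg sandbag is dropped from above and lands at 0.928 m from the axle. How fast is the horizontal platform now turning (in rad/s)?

The added mass arrives with no angular momentum about the axle, and any external torque about the axle is negligible, so the system's angular momentum is conserved.
Added inertia Σmr² = (15.1)(0.928)² = 13.00 kg·m²; I_f = 284.0 + 13.00 = 297.0 kg·m².
ω_f = I_p ω_i / I_f = (284.0)(1.92) / 297.0 = 1.836 rad/s.

ω_f ≈ 1.84 rad/s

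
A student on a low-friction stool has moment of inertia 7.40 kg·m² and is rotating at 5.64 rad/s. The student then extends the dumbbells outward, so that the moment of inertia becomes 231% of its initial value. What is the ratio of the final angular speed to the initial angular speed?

ω₂/ω₁ ≈ 0.433

No external torque acts about the spin axis, so angular momentum is conserved.
I₂ = 2.31 × 7.40 = 17.09 kg·m².
ω₂/ω₁ = I₁/I₂ = 7.400 / 17.09 = 0.4329.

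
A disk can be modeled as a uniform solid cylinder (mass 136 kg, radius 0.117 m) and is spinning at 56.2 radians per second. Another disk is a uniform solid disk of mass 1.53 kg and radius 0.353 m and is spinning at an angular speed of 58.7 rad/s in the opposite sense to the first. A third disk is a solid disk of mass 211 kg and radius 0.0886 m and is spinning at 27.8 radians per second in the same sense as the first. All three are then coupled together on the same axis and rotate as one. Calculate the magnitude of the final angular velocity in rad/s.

|ω_f| ≈ 37.6 rad/s

The coupling torques are internal; angular momentum about the shared axis is conserved.
Moments of inertia: I_A = ½(136)(0.117)² = 0.9309 kg·m²; I_B = ½(1.53)(0.353)² = 0.09533 kg·m²; I_C = ½(211)(0.0886)² = 0.8282 kg·m².
Taking A's sense as positive: L = (0.9309)(56.2) − (0.09533)(58.7) + (0.8282)(27.8) = 69.74 kg·m²·rad/s.
Combined I = 0.9309 + 0.09533 + 0.8282 = 1.854 kg·m².
ω_f = L / I = 69.74 / 1.854 = 37.61 rad/s.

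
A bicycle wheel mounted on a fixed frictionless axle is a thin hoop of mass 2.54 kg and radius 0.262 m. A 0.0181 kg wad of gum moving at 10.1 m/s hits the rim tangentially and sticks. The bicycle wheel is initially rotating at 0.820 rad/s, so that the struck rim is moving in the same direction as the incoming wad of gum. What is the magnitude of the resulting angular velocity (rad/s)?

The axle reaction passes through the axle and exerts no torque about it; angular momentum about the axle is conserved through the impact.
I_p = (2.54)(0.262)² = 0.1744 kg·m². Taking the sense of the wad of gum's angular momentum as positive, L_{wad} = m v R = (0.0181)(10.1)(0.262) = 0.04790 kg·m²/s.
L_i = +I_p ω_p + m v R = +(0.1744)(0.820) + 0.04790 = 0.1909 kg·m²/s.
After sticking, I_f = I_p + m R² = 0.1744 + (0.0181)(0.262)² = 0.1756 kg·m².
ω_f = L_i / I_f = 0.1909 / 0.1756 = 1.087 rad/s.

|ω_f| ≈ 1.09 rad/s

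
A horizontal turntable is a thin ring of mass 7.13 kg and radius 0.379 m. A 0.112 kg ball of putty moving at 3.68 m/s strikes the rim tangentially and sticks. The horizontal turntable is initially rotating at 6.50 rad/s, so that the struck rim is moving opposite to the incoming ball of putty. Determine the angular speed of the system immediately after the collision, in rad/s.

About the axle the impulsive forces during the collision are internal, so angular momentum about that axis is conserved.
I_p = (7.13)(0.379)² = 1.024 kg·m². Taking the sense of the ball of putty's angular momentum as positive, L_{ball} = m v R = (0.112)(3.68)(0.379) = 0.1562 kg·m²/s.
L_i = −I_p ω_p + m v R = −(1.024)(6.50) + 0.1562 = -6.501 kg·m²/s.
After sticking, I_f = I_p + m R² = 1.024 + (0.112)(0.379)² = 1.040 kg·m².
ω_f = L_i / I_f = -6.501 / 1.040 = -6.249 rad/s.

|ω_f| ≈ 6.25 rad/s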